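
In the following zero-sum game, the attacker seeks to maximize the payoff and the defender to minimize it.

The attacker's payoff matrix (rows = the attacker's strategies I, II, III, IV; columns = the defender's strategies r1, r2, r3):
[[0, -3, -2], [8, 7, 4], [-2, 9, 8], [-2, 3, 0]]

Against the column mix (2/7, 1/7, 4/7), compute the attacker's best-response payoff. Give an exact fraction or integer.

I: (0)·(2/7) + (-3)·(1/7) + (-2)·(4/7) = -11/7.
II: (8)·(2/7) + (7)·(1/7) + (4)·(4/7) = 39/7.
III: (-2)·(2/7) + (9)·(1/7) + (8)·(4/7) = 37/7.
IV: (-2)·(2/7) + (3)·(1/7) + (0)·(4/7) = -1/7.
The best pure response is II with expected payoff 39/7.

39/7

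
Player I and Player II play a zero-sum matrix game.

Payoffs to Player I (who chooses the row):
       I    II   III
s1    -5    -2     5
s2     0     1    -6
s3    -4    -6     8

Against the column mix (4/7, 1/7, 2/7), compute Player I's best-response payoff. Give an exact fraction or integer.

s1: (-5)·(4/7) + (-2)·(1/7) + (5)·(2/7) = -12/7.
s2: (0)·(4/7) + (1)·(1/7) + (-6)·(2/7) = -11/7.
s3: (-4)·(4/7) + (-6)·(1/7) + (8)·(2/7) = -6/7.
The best pure response is s3 with expected payoff -6/7.

-6/7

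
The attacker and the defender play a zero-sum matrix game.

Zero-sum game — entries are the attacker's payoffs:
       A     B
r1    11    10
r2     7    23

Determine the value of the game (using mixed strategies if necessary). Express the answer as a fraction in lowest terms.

Row minima are 10 and 7, so the attacker's maximin is 10; column maxima are 11 and 23, so the defender's minimax is 11. These differ, so the equilibrium is in mixed strategies.
Let the attacker play r1 with probability p. The defender is indifferent when 11p + 7(1−p) = 10p + 23(1−p), giving p = 16/17.
Let the defender play A with probability q. The attacker is indifferent when 11q + 10(1−q) = 7q + 23(1−q), giving q = 13/17.
The value is 11·(13/17) + (10)·(4/17) = 183/17.

183/17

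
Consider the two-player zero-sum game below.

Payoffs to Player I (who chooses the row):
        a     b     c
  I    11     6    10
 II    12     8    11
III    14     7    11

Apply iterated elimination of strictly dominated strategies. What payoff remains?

8

Row I is strictly dominated by row II (12>11, 8>6, 11>10); eliminate I.
Column a is strictly dominated by b for Player II (8<12, 7<14); eliminate a.
Column c is strictly dominated by b for Player II (8<11, 7<11); eliminate c.
Row III is strictly dominated by row II (8>7); eliminate III.
Only (II, b) remains, with payoff 8.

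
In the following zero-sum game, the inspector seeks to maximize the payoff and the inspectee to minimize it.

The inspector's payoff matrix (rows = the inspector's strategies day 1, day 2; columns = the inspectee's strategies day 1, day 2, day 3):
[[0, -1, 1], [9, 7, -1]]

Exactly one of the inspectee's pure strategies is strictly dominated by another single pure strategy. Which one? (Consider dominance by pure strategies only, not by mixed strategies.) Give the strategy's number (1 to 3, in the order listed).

1

The inspectee prefers columns that give the inspector less. Compare day 1 with day 2: -1 < 0, 7 < 9.
So day 2 strictly dominates day 1 for the inspectee; day 1 is strictly dominated.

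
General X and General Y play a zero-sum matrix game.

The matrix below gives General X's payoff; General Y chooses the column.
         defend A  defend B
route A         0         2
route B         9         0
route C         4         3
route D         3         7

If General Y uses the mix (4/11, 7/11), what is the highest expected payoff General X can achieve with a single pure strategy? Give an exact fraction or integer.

route A: (0)·(4/11) + (2)·(7/11) = 14/11.
route B: (9)·(4/11) + (0)·(7/11) = 36/11.
route C: (4)·(4/11) + (3)·(7/11) = 37/11.
route D: (3)·(4/11) + (7)·(7/11) = 61/11.
The best pure response is route D with expected payoff 61/11.

61/11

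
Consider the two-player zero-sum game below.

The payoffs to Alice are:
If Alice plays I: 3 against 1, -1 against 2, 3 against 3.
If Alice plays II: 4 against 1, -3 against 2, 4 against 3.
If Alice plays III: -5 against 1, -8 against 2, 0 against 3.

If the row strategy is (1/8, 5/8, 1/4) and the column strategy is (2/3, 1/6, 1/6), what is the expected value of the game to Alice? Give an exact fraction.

43/48

Against (2/3, 1/6, 1/6), each row's expected payoff is I: 7/3; II: 17/6; III: -14/3.
Taking the (1/8, 5/8, 1/4)-weighted average: (1/8)·(7/3) + (5/8)·(17/6) + (1/4)·(-14/3) = 43/48.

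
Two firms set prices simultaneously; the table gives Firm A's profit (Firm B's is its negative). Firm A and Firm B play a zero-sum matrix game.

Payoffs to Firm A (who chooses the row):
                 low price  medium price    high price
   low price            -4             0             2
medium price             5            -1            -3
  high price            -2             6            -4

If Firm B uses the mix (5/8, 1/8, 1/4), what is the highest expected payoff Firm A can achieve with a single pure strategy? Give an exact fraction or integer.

low price: (-4)·(5/8) + (0)·(1/8) + (2)·(1/4) = -2.
medium price: (5)·(5/8) + (-1)·(1/8) + (-3)·(1/4) = 9/4.
high price: (-2)·(5/8) + (6)·(1/8) + (-4)·(1/4) = -3/2.
The best pure response is medium price with expected payoff 9/4.

9/4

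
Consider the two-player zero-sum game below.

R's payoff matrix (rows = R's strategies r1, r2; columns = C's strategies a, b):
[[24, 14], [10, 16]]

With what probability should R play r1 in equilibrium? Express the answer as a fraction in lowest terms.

3/8

Row minima are 14 and 10, so R's maximin is 14; column maxima are 24 and 16, so C's minimax is 16. These differ, so the equilibrium is in mixed strategies.
Let R play r1 with probability p. C is indifferent when 24p + 10(1−p) = 14p + 16(1−p), giving p = 3/8.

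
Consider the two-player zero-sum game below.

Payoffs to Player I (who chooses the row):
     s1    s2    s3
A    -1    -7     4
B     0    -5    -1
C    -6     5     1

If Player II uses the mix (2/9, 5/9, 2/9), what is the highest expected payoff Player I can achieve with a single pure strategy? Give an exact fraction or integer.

A: (-1)·(2/9) + (-7)·(5/9) + (4)·(2/9) = -29/9.
B: (0)·(2/9) + (-5)·(5/9) + (-1)·(2/9) = -3.
C: (-6)·(2/9) + (5)·(5/9) + (1)·(2/9) = 5/3.
The best pure response is C with expected payoff 5/3.

5/3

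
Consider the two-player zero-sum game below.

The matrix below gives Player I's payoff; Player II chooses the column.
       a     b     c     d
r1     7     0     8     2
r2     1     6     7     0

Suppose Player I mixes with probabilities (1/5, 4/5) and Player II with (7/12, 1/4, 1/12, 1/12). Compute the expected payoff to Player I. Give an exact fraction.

187/60

Against (7/12, 1/4, 1/12, 1/12), each row's expected payoff is r1: 59/12; r2: 8/3.
Taking the (1/5, 4/5)-weighted average: (1/5)·(59/12) + (4/5)·(8/3) = 187/60.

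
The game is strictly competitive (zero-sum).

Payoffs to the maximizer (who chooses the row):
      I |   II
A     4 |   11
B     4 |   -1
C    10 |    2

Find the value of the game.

Row B is strictly dominated by row C, so the maximizer never plays it.
The remaining 2×2 game on (A, C) × (I, II) has no saddle point. Let the maximizer play A with probability p; indifference gives 4p + 10(1−p) = 11p + 2(1−p), so p = 8/15.
Similarly the minimizer's optimal q on I is 3/5, and the value is 4·(3/5) + (11)·(2/5) = 34/5.

34/5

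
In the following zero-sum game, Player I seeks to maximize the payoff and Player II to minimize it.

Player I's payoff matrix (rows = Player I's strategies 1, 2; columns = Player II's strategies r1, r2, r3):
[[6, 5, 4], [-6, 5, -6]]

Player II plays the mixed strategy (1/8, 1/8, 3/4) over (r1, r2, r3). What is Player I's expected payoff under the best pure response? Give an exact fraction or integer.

35/8

1: (6)·(1/8) + (5)·(1/8) + (4)·(3/4) = 35/8.
2: (-6)·(1/8) + (5)·(1/8) + (-6)·(3/4) = -37/8.
The best pure response is 1 with expected payoff 35/8.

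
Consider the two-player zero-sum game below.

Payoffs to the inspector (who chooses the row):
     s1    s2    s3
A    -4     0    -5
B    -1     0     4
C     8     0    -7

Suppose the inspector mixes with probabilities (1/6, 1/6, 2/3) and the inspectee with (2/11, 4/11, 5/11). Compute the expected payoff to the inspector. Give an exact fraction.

Against (2/11, 4/11, 5/11), each row's expected payoff is A: -3; B: 18/11; C: -19/11.
Taking the (1/6, 1/6, 2/3)-weighted average: (1/6)·(-3) + (1/6)·(18/11) + (2/3)·(-19/11) = -91/66.

-91/66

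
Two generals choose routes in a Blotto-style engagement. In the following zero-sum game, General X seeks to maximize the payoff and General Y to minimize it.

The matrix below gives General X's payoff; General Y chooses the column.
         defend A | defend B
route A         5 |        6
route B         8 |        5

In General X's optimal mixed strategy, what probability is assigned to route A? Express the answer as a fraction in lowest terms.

Row minima are 5 and 5, so General X's maximin is 5; column maxima are 8 and 6, so General Y's minimax is 6. These differ, so the equilibrium is in mixed strategies.
Let General X play route A with probability p. General Y is indifferent when 5p + 8(1−p) = 6p + 5(1−p), giving p = 3/4.

3/4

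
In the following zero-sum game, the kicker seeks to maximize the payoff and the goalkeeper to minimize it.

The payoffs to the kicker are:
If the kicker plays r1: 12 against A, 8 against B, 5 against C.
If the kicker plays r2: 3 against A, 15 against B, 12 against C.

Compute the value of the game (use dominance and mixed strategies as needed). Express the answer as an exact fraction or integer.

129/16

Column B is strictly dominated by C for the goalkeeper (it gives the kicker more in every row).
The remaining 2×2 game on (r1, r2) × (A, C) has no saddle point. Let the kicker play r1 with probability p; indifference gives 12p + 3(1−p) = 5p + 12(1−p), so p = 9/16.
Similarly the goalkeeper's optimal q on A is 7/16, and the value is 12·(7/16) + (5)·(9/16) = 129/16.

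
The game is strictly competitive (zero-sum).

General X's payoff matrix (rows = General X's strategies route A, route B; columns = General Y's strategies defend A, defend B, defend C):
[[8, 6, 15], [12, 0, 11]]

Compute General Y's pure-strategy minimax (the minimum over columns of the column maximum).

6

The worst case (largest entry) in each column is defend A: 12, defend B: 6, defend C: 15.
The best (smallest) of these is 6.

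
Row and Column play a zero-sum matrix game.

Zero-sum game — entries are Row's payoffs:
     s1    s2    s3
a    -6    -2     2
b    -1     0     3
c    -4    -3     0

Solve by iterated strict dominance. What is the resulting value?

Row a is strictly dominated by row b (-1>-6, 0>-2, 3>2); eliminate a.
Column s2 is strictly dominated by s1 for Column (-1<0, -4<-3); eliminate s2.
Row c is strictly dominated by row b (-1>-4, 3>0); eliminate c.
Column s3 is strictly dominated by s1 for Column (-1<3); eliminate s3.
Only (b, s1) remains, with payoff -1.

-1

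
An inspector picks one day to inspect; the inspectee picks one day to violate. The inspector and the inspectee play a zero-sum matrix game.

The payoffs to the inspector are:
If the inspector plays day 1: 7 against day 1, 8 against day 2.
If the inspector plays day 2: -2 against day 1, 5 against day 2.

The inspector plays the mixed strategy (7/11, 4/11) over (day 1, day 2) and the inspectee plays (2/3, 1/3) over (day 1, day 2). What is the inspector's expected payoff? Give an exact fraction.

Against (2/3, 1/3), each row's expected payoff is day 1: 22/3; day 2: 1/3.
Taking the (7/11, 4/11)-weighted average: (7/11)·(22/3) + (4/11)·(1/3) = 158/33.

158/33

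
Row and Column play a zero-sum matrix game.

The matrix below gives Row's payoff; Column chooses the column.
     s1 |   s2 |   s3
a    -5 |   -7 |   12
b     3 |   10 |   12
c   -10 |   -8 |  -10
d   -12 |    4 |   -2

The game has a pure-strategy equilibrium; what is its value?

3

Row minima: -7, 3, -10, -12 → Row's maximin is 3.
Column maxima: 3, 10, 12 → Column's minimax is 3.
They coincide at (b, s1), so the value is 3.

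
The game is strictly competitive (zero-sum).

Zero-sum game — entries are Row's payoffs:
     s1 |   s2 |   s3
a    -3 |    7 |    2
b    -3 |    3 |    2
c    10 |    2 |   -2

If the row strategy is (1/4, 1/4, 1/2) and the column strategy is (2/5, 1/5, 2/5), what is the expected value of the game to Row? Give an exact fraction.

21/10

Against (2/5, 1/5, 2/5), each row's expected payoff is a: 1; b: 1/5; c: 18/5.
Taking the (1/4, 1/4, 1/2)-weighted average: (1/4)·(1) + (1/4)·(1/5) + (1/2)·(18/5) = 21/10.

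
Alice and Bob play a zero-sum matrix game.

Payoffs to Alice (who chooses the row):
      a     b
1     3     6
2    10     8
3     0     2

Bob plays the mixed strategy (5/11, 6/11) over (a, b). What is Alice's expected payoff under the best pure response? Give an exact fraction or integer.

1: (3)·(5/11) + (6)·(6/11) = 51/11.
2: (10)·(5/11) + (8)·(6/11) = 98/11.
3: (0)·(5/11) + (2)·(6/11) = 12/11.
The best pure response is 2 with expected payoff 98/11.

98/11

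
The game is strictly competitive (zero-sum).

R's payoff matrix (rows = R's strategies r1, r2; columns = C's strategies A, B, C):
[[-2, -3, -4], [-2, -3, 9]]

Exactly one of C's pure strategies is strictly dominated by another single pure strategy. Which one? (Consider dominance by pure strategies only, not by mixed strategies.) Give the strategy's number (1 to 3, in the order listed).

C prefers columns that give R less. Compare A with B: -3 < -2, -3 < -2.
So B strictly dominates A for C; A is strictly dominated.

1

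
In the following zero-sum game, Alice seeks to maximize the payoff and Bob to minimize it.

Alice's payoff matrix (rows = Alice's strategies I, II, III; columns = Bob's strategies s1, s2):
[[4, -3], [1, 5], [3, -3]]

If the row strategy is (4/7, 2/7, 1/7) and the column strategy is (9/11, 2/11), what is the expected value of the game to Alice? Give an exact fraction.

Against (9/11, 2/11), each row's expected payoff is I: 30/11; II: 19/11; III: 21/11.
Taking the (4/7, 2/7, 1/7)-weighted average: (4/7)·(30/11) + (2/7)·(19/11) + (1/7)·(21/11) = 179/77.

179/77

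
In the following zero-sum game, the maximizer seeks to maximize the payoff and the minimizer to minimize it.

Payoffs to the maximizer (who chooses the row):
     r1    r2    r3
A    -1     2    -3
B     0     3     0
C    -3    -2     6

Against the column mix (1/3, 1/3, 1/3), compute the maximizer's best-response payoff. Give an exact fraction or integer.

1

A: (-1)·(1/3) + (2)·(1/3) + (-3)·(1/3) = -2/3.
B: (0)·(1/3) + (3)·(1/3) + (0)·(1/3) = 1.
C: (-3)·(1/3) + (-2)·(1/3) + (6)·(1/3) = 1/3.
The best pure response is B with expected payoff 1.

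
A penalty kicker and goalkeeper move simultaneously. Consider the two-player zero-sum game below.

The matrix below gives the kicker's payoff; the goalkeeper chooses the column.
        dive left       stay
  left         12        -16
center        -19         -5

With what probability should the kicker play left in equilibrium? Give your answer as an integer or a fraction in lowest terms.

Row minima are -16 and -19, so the kicker's maximin is -16; column maxima are 12 and -5, so the goalkeeper's minimax is -5. These differ, so the equilibrium is in mixed strategies.
Let the kicker play left with probability p. The goalkeeper is indifferent when 12p − 19(1−p) = −16p − 5(1−p), giving p = 1/3.

1/3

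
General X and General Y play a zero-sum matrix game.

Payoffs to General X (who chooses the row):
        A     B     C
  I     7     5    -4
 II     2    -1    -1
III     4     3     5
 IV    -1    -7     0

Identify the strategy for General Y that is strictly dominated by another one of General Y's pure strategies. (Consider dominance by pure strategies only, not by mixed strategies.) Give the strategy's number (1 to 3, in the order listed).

General Y prefers columns that give General X less. Compare A with B: 5 < 7, -1 < 2, 3 < 4, -7 < -1.
So B strictly dominates A for General Y; A is strictly dominated.

1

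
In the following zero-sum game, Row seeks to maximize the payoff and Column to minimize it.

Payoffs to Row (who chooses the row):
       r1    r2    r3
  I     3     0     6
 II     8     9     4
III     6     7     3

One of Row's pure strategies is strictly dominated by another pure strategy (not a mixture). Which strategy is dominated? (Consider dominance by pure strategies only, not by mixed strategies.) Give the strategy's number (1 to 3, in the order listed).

Compare III with II: 8 > 6, 9 > 7, 4 > 3.
So II strictly dominates III for Row; III is strictly dominated.

3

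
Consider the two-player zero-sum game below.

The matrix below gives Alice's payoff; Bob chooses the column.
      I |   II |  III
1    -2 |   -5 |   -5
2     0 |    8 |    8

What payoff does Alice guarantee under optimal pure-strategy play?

Row minima: -5, 0 → Alice's maximin is 0.
Column maxima: 0, 8, 8 → Bob's minimax is 0.
They coincide at (2, I), so the value is 0.

0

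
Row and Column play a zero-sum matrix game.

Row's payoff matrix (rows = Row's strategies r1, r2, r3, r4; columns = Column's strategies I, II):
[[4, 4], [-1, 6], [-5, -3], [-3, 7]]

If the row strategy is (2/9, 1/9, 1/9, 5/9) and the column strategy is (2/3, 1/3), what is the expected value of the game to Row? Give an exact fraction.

20/27

Against (2/3, 1/3), each row's expected payoff is r1: 4; r2: 4/3; r3: -13/3; r4: 1/3.
Taking the (2/9, 1/9, 1/9, 5/9)-weighted average: (2/9)·(4) + (1/9)·(4/3) + (1/9)·(-13/3) + (5/9)·(1/3) = 20/27.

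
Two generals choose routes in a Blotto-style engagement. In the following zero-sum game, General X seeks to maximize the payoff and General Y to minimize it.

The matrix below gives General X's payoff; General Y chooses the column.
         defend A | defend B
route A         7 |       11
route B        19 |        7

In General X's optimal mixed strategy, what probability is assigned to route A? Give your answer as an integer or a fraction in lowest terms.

Row minima are 7 and 7, so General X's maximin is 7; column maxima are 19 and 11, so General Y's minimax is 11. These differ, so the equilibrium is in mixed strategies.
Let General X play route A with probability p. General Y is indifferent when 7p + 19(1−p) = 11p + 7(1−p), giving p = 3/4.

3/4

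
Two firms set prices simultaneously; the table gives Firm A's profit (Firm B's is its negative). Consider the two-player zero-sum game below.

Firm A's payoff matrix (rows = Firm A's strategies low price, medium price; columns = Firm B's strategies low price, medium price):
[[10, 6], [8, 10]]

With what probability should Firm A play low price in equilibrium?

Row minima are 6 and 8, so Firm A's maximin is 8; column maxima are 10 and 10, so Firm B's minimax is 10. These differ, so the equilibrium is in mixed strategies.
Let Firm A play low price with probability p. Firm B is indifferent when 10p + 8(1−p) = 6p + 10(1−p), giving p = 1/3.

1/3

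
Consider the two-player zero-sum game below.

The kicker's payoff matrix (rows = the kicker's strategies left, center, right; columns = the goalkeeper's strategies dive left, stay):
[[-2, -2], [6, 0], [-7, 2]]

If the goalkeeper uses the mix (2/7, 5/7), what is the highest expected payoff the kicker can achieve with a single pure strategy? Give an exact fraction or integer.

left: (-2)·(2/7) + (-2)·(5/7) = -2.
center: (6)·(2/7) + (0)·(5/7) = 12/7.
right: (-7)·(2/7) + (2)·(5/7) = -4/7.
The best pure response is center with expected payoff 12/7.

12/7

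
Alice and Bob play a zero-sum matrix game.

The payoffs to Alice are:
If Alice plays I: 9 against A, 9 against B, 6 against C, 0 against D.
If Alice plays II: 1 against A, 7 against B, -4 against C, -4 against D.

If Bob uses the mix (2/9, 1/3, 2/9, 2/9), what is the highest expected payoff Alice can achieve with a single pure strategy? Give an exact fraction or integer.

19/3

I: (9)·(2/9) + (9)·(1/3) + (6)·(2/9) + (0)·(2/9) = 19/3.
II: (1)·(2/9) + (7)·(1/3) + (-4)·(2/9) + (-4)·(2/9) = 7/9.
The best pure response is I with expected payoff 19/3.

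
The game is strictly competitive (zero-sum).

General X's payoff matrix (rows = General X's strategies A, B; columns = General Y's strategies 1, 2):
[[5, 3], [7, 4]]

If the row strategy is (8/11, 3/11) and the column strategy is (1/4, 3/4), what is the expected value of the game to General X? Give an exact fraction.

Against (1/4, 3/4), each row's expected payoff is A: 7/2; B: 19/4.
Taking the (8/11, 3/11)-weighted average: (8/11)·(7/2) + (3/11)·(19/4) = 169/44.

169/44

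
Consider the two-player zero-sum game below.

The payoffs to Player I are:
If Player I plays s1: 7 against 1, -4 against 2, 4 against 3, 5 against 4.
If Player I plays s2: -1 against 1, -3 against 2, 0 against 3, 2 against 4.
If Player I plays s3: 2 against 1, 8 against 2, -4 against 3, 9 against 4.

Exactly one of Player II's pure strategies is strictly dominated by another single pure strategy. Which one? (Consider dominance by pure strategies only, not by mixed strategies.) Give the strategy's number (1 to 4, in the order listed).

Player II prefers columns that give Player I less. Compare 4 with 2: -4 < 5, -3 < 2, 8 < 9.
So 2 strictly dominates 4 for Player II; 4 is strictly dominated.

4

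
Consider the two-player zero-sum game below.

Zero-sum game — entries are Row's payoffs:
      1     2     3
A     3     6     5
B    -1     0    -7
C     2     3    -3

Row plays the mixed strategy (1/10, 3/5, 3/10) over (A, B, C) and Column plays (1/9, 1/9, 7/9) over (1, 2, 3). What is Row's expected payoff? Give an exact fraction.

-152/45

Against (1/9, 1/9, 7/9), each row's expected payoff is A: 44/9; B: -50/9; C: -16/9.
Taking the (1/10, 3/5, 3/10)-weighted average: (1/10)·(44/9) + (3/5)·(-50/9) + (3/10)·(-16/9) = -152/45.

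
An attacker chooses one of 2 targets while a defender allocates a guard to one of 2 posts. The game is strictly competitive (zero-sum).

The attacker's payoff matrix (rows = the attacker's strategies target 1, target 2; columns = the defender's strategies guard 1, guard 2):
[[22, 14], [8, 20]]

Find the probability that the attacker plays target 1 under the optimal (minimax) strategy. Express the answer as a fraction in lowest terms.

Row minima are 14 and 8, so the attacker's maximin is 14; column maxima are 22 and 20, so the defender's minimax is 20. These differ, so the equilibrium is in mixed strategies.
Let the attacker play target 1 with probability p. The defender is indifferent when 22p + 8(1−p) = 14p + 20(1−p), giving p = 3/5.

3/5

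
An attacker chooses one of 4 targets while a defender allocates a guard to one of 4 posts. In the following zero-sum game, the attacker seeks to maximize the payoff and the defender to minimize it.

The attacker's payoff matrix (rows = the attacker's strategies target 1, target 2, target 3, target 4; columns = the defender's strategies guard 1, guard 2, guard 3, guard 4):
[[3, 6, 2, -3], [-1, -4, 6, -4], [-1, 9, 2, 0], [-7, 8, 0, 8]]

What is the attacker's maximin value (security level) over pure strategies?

-1

The worst-case payoff for each row is target 1: -3, target 2: -4, target 3: -1, target 4: -7.
The best of these is -1.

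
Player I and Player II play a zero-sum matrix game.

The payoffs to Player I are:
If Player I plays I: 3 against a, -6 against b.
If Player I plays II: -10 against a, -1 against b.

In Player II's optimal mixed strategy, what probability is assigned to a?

Row minima are -6 and -10, so Player I's maximin is -6; column maxima are 3 and -1, so Player II's minimax is -1. These differ, so the equilibrium is in mixed strategies.
Let Player II play a with probability q. Player I is indifferent when 3q − 6(1−q) = −10q − (1−q), giving q = 5/18.

5/18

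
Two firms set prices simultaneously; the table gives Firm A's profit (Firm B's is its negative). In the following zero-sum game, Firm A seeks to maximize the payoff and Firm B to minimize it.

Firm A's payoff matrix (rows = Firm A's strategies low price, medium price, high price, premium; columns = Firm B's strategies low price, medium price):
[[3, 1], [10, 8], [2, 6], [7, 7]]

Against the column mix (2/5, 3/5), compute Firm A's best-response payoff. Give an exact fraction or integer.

low price: (3)·(2/5) + (1)·(3/5) = 9/5.
medium price: (10)·(2/5) + (8)·(3/5) = 44/5.
high price: (2)·(2/5) + (6)·(3/5) = 22/5.
premium: (7)·(2/5) + (7)·(3/5) = 7.
The best pure response is medium price with expected payoff 44/5.

44/5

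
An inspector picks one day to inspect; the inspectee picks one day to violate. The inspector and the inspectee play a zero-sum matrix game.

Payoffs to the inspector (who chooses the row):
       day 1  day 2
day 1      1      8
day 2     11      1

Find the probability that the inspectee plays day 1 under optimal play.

7/17

Row minima are 1 and 1, so the inspector's maximin is 1; column maxima are 11 and 8, so the inspectee's minimax is 8. These differ, so the equilibrium is in mixed strategies.
Let the inspectee play day 1 with probability q. The inspector is indifferent when q + 8(1−q) = 11q + (1−q), giving q = 7/17.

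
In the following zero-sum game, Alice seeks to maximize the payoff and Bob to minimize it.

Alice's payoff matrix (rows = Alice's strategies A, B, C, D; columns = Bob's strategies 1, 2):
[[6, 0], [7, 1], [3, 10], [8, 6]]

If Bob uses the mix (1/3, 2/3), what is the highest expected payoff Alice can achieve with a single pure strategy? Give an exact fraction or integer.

A: (6)·(1/3) + (0)·(2/3) = 2.
B: (7)·(1/3) + (1)·(2/3) = 3.
C: (3)·(1/3) + (10)·(2/3) = 23/3.
D: (8)·(1/3) + (6)·(2/3) = 20/3.
The best pure response is C with expected payoff 23/3.

23/3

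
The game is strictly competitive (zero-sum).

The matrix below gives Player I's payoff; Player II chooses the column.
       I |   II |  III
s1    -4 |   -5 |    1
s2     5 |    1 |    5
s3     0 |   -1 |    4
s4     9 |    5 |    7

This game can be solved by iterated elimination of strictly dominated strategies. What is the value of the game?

5

Row s3 is strictly dominated by row s2 (5>0, 1>-1, 5>4); eliminate s3.
Column III is strictly dominated by II for Player II (-5<1, 1<5, 5<7); eliminate III.
Row s1 is strictly dominated by row s2 (5>-4, 1>-5); eliminate s1.
Row s2 is strictly dominated by row s4 (9>5, 5>1); eliminate s2.
Column I is strictly dominated by II for Player II (5<9); eliminate I.
Only (s4, II) remains, with payoff 5.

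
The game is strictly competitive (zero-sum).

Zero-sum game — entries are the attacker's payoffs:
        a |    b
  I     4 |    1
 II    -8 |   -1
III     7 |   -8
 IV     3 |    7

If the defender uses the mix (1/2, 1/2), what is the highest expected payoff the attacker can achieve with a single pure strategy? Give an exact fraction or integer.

5

I: (4)·(1/2) + (1)·(1/2) = 5/2.
II: (-8)·(1/2) + (-1)·(1/2) = -9/2.
III: (7)·(1/2) + (-8)·(1/2) = -1/2.
IV: (3)·(1/2) + (7)·(1/2) = 5.
The best pure response is IV with expected payoff 5.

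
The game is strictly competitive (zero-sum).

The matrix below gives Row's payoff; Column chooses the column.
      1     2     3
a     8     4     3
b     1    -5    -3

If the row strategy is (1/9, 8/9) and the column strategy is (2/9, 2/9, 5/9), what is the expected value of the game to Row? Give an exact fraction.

Against (2/9, 2/9, 5/9), each row's expected payoff is a: 13/3; b: -23/9.
Taking the (1/9, 8/9)-weighted average: (1/9)·(13/3) + (8/9)·(-23/9) = -145/81.

-145/81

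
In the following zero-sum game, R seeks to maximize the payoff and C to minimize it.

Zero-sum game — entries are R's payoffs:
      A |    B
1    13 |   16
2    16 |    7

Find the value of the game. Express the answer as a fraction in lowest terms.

55/4

Row minima are 13 and 7, so R's maximin is 13; column maxima are 16 and 16, so C's minimax is 16. These differ, so the equilibrium is in mixed strategies.
Let R play 1 with probability p. C is indifferent when 13p + 16(1−p) = 16p + 7(1−p), giving p = 3/4.
Let C play A with probability q. R is indifferent when 13q + 16(1−q) = 16q + 7(1−q), giving q = 3/4.
The value is 13·(3/4) + (16)·(1/4) = 55/4.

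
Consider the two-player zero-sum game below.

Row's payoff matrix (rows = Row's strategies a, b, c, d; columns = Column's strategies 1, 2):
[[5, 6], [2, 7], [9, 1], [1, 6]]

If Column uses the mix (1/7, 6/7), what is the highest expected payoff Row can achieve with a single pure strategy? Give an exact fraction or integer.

a: (5)·(1/7) + (6)·(6/7) = 41/7.
b: (2)·(1/7) + (7)·(6/7) = 44/7.
c: (9)·(1/7) + (1)·(6/7) = 15/7.
d: (1)·(1/7) + (6)·(6/7) = 37/7.
The best pure response is b with expected payoff 44/7.

44/7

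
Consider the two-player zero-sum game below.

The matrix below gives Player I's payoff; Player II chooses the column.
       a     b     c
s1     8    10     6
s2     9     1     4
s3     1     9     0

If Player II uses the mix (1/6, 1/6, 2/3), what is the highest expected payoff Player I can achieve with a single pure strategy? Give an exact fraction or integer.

7

s1: (8)·(1/6) + (10)·(1/6) + (6)·(2/3) = 7.
s2: (9)·(1/6) + (1)·(1/6) + (4)·(2/3) = 13/3.
s3: (1)·(1/6) + (9)·(1/6) + (0)·(2/3) = 5/3.
The best pure response is s1 with expected payoff 7.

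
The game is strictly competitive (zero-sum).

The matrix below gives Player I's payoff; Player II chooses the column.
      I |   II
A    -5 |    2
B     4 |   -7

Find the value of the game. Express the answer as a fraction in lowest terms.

Row minima are -5 and -7, so Player I's maximin is -5; column maxima are 4 and 2, so Player II's minimax is 2. These differ, so the equilibrium is in mixed strategies.
Let Player I play A with probability p. Player II is indifferent when −5p + 4(1−p) = 2p − 7(1−p), giving p = 11/18.
Let Player II play I with probability q. Player I is indifferent when −5q + 2(1−q) = 4q − 7(1−q), giving q = 1/2.
The value is -5·(1/2) + (2)·(1/2) = -3/2.

-3/2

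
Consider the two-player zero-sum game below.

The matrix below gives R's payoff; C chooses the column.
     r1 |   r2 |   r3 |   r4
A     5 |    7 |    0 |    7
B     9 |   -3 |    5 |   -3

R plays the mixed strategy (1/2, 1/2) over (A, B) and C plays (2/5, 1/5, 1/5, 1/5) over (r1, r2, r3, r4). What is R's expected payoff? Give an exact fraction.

41/10

Against (2/5, 1/5, 1/5, 1/5), each row's expected payoff is A: 24/5; B: 17/5.
Taking the (1/2, 1/2)-weighted average: (1/2)·(24/5) + (1/2)·(17/5) = 41/10.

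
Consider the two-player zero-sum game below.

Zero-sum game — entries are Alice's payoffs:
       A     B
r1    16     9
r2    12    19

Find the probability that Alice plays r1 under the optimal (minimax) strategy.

1/2

Row minima are 9 and 12, so Alice's maximin is 12; column maxima are 16 and 19, so Bob's minimax is 16. These differ, so the equilibrium is in mixed strategies.
Let Alice play r1 with probability p. Bob is indifferent when 16p + 12(1−p) = 9p + 19(1−p), giving p = 1/2.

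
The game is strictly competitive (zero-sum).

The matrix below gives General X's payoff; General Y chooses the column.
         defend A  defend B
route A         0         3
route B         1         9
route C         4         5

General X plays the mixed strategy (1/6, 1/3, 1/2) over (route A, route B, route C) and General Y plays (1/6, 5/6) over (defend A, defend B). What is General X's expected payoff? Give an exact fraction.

97/18

Against (1/6, 5/6), each row's expected payoff is route A: 5/2; route B: 23/3; route C: 29/6.
Taking the (1/6, 1/3, 1/2)-weighted average: (1/6)·(5/2) + (1/3)·(23/3) + (1/2)·(29/6) = 97/18.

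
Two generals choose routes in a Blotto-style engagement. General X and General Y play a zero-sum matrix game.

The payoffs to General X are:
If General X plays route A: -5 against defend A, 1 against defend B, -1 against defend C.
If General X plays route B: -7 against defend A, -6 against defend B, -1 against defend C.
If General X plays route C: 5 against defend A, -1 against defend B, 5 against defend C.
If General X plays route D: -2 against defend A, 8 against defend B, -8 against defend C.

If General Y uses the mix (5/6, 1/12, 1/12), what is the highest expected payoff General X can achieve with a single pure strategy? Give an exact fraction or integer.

route A: (-5)·(5/6) + (1)·(1/12) + (-1)·(1/12) = -25/6.
route B: (-7)·(5/6) + (-6)·(1/12) + (-1)·(1/12) = -77/12.
route C: (5)·(5/6) + (-1)·(1/12) + (5)·(1/12) = 9/2.
route D: (-2)·(5/6) + (8)·(1/12) + (-8)·(1/12) = -5/3.
The best pure response is route C with expected payoff 9/2.

9/2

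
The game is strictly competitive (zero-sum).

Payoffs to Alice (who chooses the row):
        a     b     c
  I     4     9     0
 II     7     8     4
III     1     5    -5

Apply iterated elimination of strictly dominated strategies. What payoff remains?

4

Row III is strictly dominated by row I (4>1, 9>5, 0>-5); eliminate III.
Column b is strictly dominated by a for Bob (4<9, 7<8); eliminate b.
Row I is strictly dominated by row II (7>4, 4>0); eliminate I.
Column a is strictly dominated by c for Bob (4<7); eliminate a.
Only (II, c) remains, with payoff 4.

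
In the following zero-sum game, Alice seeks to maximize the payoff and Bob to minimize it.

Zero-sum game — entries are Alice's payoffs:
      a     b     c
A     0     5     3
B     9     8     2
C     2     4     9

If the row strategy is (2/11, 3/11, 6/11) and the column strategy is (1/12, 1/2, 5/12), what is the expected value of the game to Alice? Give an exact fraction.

239/44

Against (1/12, 1/2, 5/12), each row's expected payoff is A: 15/4; B: 67/12; C: 71/12.
Taking the (2/11, 3/11, 6/11)-weighted average: (2/11)·(15/4) + (3/11)·(67/12) + (6/11)·(71/12) = 239/44.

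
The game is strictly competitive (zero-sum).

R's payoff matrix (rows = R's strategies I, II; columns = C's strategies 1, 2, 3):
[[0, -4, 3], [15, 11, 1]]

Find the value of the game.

37/17

Column 1 is strictly dominated by 2 for C (it gives R more in every row).
The remaining 2×2 game on (I, II) × (2, 3) has no saddle point. Let R play I with probability p; indifference gives −4p + 11(1−p) = 3p + (1−p), so p = 10/17.
Similarly C's optimal q on 2 is 2/17, and the value is -4·(2/17) + (3)·(15/17) = 37/17.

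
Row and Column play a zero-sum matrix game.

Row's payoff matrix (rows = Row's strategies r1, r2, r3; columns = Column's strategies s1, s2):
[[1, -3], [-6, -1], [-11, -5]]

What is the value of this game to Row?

Row r3 is strictly dominated by row r2, so Row never plays it.
The remaining 2×2 game on (r1, r2) × (s1, s2) has no saddle point. Let Row play r1 with probability p; indifference gives p − 6(1−p) = −3p − (1−p), so p = 5/9.
Similarly Column's optimal q on s1 is 2/9, and the value is 1·(2/9) + (-3)·(7/9) = -19/9.

-19/9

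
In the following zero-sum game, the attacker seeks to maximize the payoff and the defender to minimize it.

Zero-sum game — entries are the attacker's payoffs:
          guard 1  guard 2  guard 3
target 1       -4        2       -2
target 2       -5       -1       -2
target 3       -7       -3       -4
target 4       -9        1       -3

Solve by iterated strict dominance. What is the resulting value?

-4

Column guard 3 is strictly dominated by guard 1 for the defender (-4<-2, -5<-2, -7<-4, -9<-3); eliminate guard 3.
Row target 2 is strictly dominated by row target 1 (-4>-5, 2>-1); eliminate target 2.
Column guard 2 is strictly dominated by guard 1 for the defender (-4<2, -7<-3, -9<1); eliminate guard 2.
Row target 3 is strictly dominated by row target 1 (-4>-7); eliminate target 3.
Row target 4 is strictly dominated by row target 1 (-4>-9); eliminate target 4.
Only (target 1, guard 1) remains, with payoff -4.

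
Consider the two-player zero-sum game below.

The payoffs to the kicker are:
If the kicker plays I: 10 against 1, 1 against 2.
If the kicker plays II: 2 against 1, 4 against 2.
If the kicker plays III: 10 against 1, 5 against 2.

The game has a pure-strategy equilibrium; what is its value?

5

Row minima: 1, 2, 5 → the kicker's maximin is 5.
Column maxima: 10, 5 → the goalkeeper's minimax is 5.
They coincide at (III, 2), so the value is 5.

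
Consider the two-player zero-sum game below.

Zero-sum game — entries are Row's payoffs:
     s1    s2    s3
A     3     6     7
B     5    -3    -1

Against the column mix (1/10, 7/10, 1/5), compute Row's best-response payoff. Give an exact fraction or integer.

A: (3)·(1/10) + (6)·(7/10) + (7)·(1/5) = 59/10.
B: (5)·(1/10) + (-3)·(7/10) + (-1)·(1/5) = -9/5.
The best pure response is A with expected payoff 59/10.

59/10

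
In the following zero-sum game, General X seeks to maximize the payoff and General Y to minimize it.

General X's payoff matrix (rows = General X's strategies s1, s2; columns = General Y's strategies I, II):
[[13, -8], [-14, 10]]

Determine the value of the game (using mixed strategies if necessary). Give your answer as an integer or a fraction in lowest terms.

Row minima are -8 and -14, so General X's maximin is -8; column maxima are 13 and 10, so General Y's minimax is 10. These differ, so the equilibrium is in mixed strategies.
Let General X play s1 with probability p. General Y is indifferent when 13p − 14(1−p) = −8p + 10(1−p), giving p = 8/15.
Let General Y play I with probability q. General X is indifferent when 13q − 8(1−q) = −14q + 10(1−q), giving q = 2/5.
The value is 13·(2/5) + (-8)·(3/5) = 2/5.

2/5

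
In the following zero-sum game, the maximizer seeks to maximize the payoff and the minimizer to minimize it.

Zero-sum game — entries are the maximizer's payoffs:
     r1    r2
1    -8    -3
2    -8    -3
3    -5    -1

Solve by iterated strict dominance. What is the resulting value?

Column r2 is strictly dominated by r1 for the minimizer (-8<-3, -8<-3, -5<-1); eliminate r2.
Row 1 is strictly dominated by row 3 (-5>-8); eliminate 1.
Row 2 is strictly dominated by row 3 (-5>-8); eliminate 2.
Only (3, r1) remains, with payoff -5.

-5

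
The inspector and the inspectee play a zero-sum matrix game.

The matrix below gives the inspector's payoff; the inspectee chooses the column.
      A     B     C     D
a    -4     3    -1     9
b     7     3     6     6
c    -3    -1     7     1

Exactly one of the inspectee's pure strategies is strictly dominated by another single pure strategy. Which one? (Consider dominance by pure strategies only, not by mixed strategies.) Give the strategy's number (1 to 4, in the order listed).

The inspectee prefers columns that give the inspector less. Compare D with B: 3 < 9, 3 < 6, -1 < 1.
So B strictly dominates D for the inspectee; D is strictly dominated.

4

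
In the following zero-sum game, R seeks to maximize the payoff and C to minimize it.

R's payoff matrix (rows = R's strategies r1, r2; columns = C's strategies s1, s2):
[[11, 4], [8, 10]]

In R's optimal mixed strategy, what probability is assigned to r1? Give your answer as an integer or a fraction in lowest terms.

2/9

Row minima are 4 and 8, so R's maximin is 8; column maxima are 11 and 10, so C's minimax is 10. These differ, so the equilibrium is in mixed strategies.
Let R play r1 with probability p. C is indifferent when 11p + 8(1−p) = 4p + 10(1−p), giving p = 2/9.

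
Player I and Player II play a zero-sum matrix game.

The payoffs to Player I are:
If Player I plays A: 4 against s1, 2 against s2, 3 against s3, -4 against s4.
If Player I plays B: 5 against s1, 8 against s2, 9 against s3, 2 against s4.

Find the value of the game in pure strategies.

2

Row minima: -4, 2 → Player I's maximin is 2.
Column maxima: 5, 8, 9, 2 → Player II's minimax is 2.
They coincide at (B, s4), so the value is 2.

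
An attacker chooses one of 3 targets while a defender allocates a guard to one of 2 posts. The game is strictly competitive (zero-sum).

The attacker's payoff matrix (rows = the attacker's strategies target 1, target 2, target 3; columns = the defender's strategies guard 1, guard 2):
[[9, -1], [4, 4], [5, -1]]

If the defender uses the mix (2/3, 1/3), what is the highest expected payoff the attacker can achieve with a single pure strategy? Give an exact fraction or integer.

target 1: (9)·(2/3) + (-1)·(1/3) = 17/3.
target 2: (4)·(2/3) + (4)·(1/3) = 4.
target 3: (5)·(2/3) + (-1)·(1/3) = 3.
The best pure response is target 1 with expected payoff 17/3.

17/3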